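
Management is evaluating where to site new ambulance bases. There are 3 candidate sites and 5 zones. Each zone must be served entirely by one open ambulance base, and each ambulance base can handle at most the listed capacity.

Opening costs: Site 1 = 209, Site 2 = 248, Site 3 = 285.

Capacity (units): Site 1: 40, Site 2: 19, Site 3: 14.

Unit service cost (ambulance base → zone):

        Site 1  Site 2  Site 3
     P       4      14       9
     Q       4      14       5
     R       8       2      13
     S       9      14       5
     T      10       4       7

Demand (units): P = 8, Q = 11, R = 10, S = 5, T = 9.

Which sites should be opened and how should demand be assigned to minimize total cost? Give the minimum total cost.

Open {Site 1, Site 2}: P→Site 1 4·8=32, Q→Site 1 4·11=44, R→Site 2 2·10=20, S→Site 1 9·5=45, T→Site 2 4·9=36.
Loads: Site 1 carries 24/40, Site 2 carries 19/19. Service 177; fixed 457; total 634.
Next best feasible plan costs 688.

Minimum total cost: 634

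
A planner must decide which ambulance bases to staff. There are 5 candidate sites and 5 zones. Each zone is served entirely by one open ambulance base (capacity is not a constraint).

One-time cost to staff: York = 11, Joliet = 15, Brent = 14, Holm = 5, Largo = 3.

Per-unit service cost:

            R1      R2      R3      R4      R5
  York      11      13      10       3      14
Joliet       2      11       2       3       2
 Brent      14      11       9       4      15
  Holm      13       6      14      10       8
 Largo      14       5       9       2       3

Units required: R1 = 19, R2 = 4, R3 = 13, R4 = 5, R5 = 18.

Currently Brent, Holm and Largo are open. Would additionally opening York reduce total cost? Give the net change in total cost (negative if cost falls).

Yes — net change −27 (cost falls by 27).

Current service cost with {Brent, Holm, Largo}: 448.
Adding York: each zone re-picks its cheapest; new service cost 410, saving 38.
Extra fixed cost: 11. Net change = 11 − 38 = -27.
(Totals: 470 → 443.)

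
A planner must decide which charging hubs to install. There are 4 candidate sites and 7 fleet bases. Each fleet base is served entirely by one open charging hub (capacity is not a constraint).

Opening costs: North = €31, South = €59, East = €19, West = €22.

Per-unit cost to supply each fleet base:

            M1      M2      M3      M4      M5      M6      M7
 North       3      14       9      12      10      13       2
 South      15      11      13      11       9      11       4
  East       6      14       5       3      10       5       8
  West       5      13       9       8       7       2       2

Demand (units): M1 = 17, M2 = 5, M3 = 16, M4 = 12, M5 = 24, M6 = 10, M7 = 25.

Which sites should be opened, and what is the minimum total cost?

For any fixed open set, each fleet base goes to its cheapest open site; total = fixed + service.
{North, East, West}: M1→North 3·17=51, M2→West 13·5=65, M3→East 5·16=80, M4→East 3·12=36, M5→West 7·24=168, M6→West 2·10=20, M7→North 2·25=50. Service 470; fixed 72; total 542.
{East, West}: M1→West 5·17=85, M2→West 13·5=65, M3→East 5·16=80, M4→East 3·12=36, M5→West 7·24=168, M6→West 2·10=20, M7→West 2·25=50. Service 504; fixed 41; total 545.
{North, South, East, West}: M1→North 3·17=51, M2→South 11·5=55, M3→East 5·16=80, M4→East 3·12=36, M5→West 7·24=168, M6→West 2·10=20, M7→North 2·25=50. Service 460; fixed 131; total 591.
{East}: service 778 + fixed 19 = 797
No other subset beats 542.

Open North, East and West; minimum total cost 542.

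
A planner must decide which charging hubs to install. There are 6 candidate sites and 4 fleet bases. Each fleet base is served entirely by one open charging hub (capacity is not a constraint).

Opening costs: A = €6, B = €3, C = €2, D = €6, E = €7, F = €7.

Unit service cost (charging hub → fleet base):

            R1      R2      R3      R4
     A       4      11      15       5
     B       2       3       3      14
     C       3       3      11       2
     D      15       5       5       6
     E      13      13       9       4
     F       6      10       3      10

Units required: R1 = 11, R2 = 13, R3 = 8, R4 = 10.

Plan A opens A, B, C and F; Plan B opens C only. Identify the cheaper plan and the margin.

Plan A is cheaper by 59.

Plan A: {A, B, C, F}: R1→B 2·11=22, R2→B 3·13=39, R3→B 3·8=24, R4→C 2·10=20. Service 105; fixed 18; total 123.
Plan B: {C}: R1→C 3·11=33, R2→C 3·13=39, R3→C 11·8=88, R4→C 2·10=20. Service 180; fixed 2; total 182.
Difference: |123 − 182| = 59.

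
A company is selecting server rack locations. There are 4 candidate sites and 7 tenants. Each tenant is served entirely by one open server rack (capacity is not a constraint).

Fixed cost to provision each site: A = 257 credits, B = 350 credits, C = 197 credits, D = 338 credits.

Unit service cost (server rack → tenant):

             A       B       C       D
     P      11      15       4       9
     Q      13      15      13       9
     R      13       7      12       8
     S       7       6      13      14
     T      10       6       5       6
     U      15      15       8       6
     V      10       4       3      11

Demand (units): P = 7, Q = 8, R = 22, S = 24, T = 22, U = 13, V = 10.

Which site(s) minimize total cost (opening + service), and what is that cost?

For any fixed open set, each tenant goes to its cheapest open site; total = fixed + service.
{C}: P→C 4·7=28, Q→C 13·8=104, R→C 12·22=264, S→C 13·24=312, T→C 5·22=110, U→C 8·13=104, V→C 3·10=30. Service 952; fixed 197; total 1149.
{B, C}: service 674 + fixed 547 = 1221
{B}: P→B 15·7=105, Q→B 15·8=120, R→B 7·22=154, S→B 6·24=144, T→B 6·22=132, U→B 15·13=195, V→B 4·10=40. Service 890; fixed 350; total 1240.
{A, B, C, D}: service 616 + fixed 1142 = 1758
(All 15 nonempty subsets were checked; C only is lowest.)

Open C only; minimum total cost 1149.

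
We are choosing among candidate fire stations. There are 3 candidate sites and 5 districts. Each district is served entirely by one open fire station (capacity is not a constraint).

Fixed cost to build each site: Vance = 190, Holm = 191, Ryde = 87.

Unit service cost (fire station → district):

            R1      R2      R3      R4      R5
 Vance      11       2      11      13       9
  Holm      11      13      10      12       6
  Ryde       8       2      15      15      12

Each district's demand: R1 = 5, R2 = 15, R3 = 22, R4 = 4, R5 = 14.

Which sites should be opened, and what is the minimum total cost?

Open Vance only; minimum total cost 695.

For any fixed open set, each district goes to its cheapest open site; total = fixed + service.
{Vance}: R1→Vance 11·5=55, R2→Vance 2·15=30, R3→Vance 11·22=242, R4→Vance 13·4=52, R5→Vance 9·14=126. Service 505; fixed 190; total 695.
{Holm, Ryde}: R1→Ryde 8·5=40, R2→Ryde 2·15=30, R3→Holm 10·22=220, R4→Holm 12·4=48, R5→Holm 6·14=84. Service 422; fixed 278; total 700.
{Ryde}: service 628 + fixed 87 = 715
{Vance, Holm, Ryde}: service 422 + fixed 468 = 890
No other subset beats 695.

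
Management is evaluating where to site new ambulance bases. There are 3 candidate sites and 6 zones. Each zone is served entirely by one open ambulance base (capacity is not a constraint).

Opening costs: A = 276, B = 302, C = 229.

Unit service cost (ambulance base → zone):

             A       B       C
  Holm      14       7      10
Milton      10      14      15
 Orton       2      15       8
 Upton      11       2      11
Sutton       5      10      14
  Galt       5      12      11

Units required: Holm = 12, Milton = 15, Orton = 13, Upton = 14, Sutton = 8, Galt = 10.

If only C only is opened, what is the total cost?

Total cost: 1054

Each zone is assigned to its cheapest site among the open ones.
{C}: Holm→C 10·12=120, Milton→C 15·15=225, Orton→C 8·13=104, Upton→C 11·14=154, Sutton→C 14·8=112, Galt→C 11·10=110. Service 825; fixed 229; total 1054.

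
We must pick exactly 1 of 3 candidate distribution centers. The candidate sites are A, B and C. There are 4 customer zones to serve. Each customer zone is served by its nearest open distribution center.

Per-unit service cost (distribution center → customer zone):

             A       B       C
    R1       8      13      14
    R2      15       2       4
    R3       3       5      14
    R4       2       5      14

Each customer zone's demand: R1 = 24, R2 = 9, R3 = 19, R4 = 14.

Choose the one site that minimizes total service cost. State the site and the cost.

Choose A only; total service cost 412.

With exactly 1 open, each customer zone uses its cheapest among the chosen.
{A}: R1→A 8·24=192, R2→A 15·9=135, R3→A 3·19=57, R4→A 2·14=28. Service cost 412.
{B}: service cost 495
{C}: service cost 834
Among all 3 size-1 choices, {A} is lowest.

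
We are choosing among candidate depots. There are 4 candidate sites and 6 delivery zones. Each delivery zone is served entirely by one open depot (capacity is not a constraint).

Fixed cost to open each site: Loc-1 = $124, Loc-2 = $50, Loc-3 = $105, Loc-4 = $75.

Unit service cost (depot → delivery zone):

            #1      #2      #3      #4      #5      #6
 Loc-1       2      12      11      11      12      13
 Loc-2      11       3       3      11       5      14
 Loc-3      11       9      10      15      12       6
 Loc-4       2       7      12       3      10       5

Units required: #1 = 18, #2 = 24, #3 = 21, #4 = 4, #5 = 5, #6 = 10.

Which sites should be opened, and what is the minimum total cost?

For any fixed open set, each delivery zone goes to its cheapest open site; total = fixed + service.
{Loc-2, Loc-4}: #1→Loc-4 2·18=36, #2→Loc-2 3·24=72, #3→Loc-2 3·21=63, #4→Loc-4 3·4=12, #5→Loc-2 5·5=25, #6→Loc-4 5·10=50. Service 258; fixed 125; total 383.
{Loc-2, Loc-3, Loc-4}: #1→Loc-4 2·18=36, #2→Loc-2 3·24=72, #3→Loc-2 3·21=63, #4→Loc-4 3·4=12, #5→Loc-2 5·5=25, #6→Loc-4 5·10=50. Service 258; fixed 230; total 488.
{Loc-1, Loc-2, Loc-4}: #1→Loc-1 2·18=36, #2→Loc-2 3·24=72, #3→Loc-2 3·21=63, #4→Loc-4 3·4=12, #5→Loc-2 5·5=25, #6→Loc-4 5·10=50. Service 258; fixed 249; total 507.
{Loc-1, Loc-2, Loc-3, Loc-4}: service 258 + fixed 354 = 612
No other subset beats 383.

Open Loc-2 and Loc-4; minimum total cost 383.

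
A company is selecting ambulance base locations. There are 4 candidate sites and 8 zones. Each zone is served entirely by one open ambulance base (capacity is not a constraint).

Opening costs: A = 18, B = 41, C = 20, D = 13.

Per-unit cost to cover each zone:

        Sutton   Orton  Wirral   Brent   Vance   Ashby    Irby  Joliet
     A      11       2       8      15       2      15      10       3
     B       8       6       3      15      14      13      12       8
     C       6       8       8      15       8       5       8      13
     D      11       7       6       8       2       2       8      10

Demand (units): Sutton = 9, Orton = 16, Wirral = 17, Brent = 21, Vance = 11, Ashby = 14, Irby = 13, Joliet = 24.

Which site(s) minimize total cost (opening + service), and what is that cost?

Open A, B and D; minimum total cost 621.

For any fixed open set, each zone goes to its cheapest open site; total = fixed + service.
{A, B, D}: Sutton→B 8·9=72, Orton→A 2·16=32, Wirral→B 3·17=51, Brent→D 8·21=168, Vance→A 2·11=22, Ashby→D 2·14=28, Irby→D 8·13=104, Joliet→A 3·24=72. Service 549; fixed 72; total 621.
{A, B, C, D}: Sutton→C 6·9=54, Orton→A 2·16=32, Wirral→B 3·17=51, Brent→D 8·21=168, Vance→A 2·11=22, Ashby→D 2·14=28, Irby→C 8·13=104, Joliet→A 3·24=72. Service 531; fixed 92; total 623.
{A, C, D}: service 582 + fixed 51 = 633
{D}: Sutton→D 11·9=99, Orton→D 7·16=112, Wirral→D 6·17=102, Brent→D 8·21=168, Vance→D 2·11=22, Ashby→D 2·14=28, Irby→D 8·13=104, Joliet→D 10·24=240. Service 875; fixed 13; total 888.
No other subset beats 621.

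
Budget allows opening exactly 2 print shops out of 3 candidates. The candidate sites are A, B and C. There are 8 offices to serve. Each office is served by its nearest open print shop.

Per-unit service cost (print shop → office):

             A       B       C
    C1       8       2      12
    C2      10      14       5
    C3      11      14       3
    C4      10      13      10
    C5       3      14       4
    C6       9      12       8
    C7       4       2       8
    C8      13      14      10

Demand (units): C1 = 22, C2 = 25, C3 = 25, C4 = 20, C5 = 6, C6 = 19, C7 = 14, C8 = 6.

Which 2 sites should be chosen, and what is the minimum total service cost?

Choose B and C; total service cost 708.

With exactly 2 open, each office uses its cheapest among the chosen.
{B, C}: C1→B 2·22=44, C2→C 5·25=125, C3→C 3·25=75, C4→C 10·20=200, C5→C 4·6=24, C6→C 8·19=152, C7→B 2·14=28, C8→C 10·6=60. Service cost 708.
{A, C}: service cost 862
{A, B}: service cost 1064
Among all 3 size-2 choices, {B, C} is lowest.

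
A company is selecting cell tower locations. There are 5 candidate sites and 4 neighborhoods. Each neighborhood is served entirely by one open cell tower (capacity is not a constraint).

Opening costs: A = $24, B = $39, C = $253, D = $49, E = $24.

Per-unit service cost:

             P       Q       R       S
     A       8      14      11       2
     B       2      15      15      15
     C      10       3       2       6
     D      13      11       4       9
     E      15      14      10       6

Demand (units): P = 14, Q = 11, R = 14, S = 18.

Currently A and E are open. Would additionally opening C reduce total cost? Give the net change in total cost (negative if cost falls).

Current service cost with {A, E}: 442.
Adding C: each neighborhood re-picks its cheapest; new service cost 209, saving 233.
Extra fixed cost: 253. Net change = 253 − 233 = 20.
(Totals: 490 → 510.)

No — net change +20 (cost rises by 20).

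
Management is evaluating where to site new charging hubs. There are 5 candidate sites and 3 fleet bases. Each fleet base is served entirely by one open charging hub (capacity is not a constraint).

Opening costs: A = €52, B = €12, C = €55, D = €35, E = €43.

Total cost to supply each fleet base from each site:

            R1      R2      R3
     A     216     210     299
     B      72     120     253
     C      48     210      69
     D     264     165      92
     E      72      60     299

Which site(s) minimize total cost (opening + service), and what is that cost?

For any fixed open set, each fleet base goes to its cheapest open site; total = fixed + service.
{C, E}: R1→C 48, R2→E 60, R3→C 69. Service 177; fixed 98; total 275.
{B, C, E}: R1→C 48, R2→E 60, R3→C 69. Service 177; fixed 110; total 287.
{D, E}: service 224 + fixed 78 = 302
{A, B, C, D, E}: R1→C 48, R2→E 60, R3→C 69. Service 177; fixed 197; total 374.
No other subset beats 275.

Open C and E; minimum total cost 275.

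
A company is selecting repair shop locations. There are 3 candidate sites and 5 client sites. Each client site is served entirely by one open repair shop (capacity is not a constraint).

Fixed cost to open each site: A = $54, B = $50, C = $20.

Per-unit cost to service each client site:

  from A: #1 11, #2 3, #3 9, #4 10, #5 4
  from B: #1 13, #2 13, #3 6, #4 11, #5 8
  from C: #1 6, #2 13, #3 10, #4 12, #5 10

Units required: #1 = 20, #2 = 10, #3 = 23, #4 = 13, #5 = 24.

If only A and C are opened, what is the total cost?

Each client site is assigned to its cheapest site among the open ones.
{A, C}: #1→C 6·20=120, #2→A 3·10=30, #3→A 9·23=207, #4→A 10·13=130, #5→A 4·24=96. Service 583; fixed 74; total 657.

Total cost: 657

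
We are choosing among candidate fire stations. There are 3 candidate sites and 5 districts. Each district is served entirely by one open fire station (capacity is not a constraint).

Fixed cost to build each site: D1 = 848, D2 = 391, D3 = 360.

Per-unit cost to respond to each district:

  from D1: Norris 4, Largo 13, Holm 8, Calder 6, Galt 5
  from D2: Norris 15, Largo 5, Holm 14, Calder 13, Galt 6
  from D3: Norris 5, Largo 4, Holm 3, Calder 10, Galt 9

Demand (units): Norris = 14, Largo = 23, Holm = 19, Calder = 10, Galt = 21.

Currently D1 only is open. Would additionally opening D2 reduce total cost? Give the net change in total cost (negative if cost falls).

No — net change +207 (cost rises by 207).

Current service cost with {D1}: 672.
Adding D2: each district re-picks its cheapest; new service cost 488, saving 184.
Extra fixed cost: 391. Net change = 391 − 184 = 207.
(Totals: 1520 → 1727.)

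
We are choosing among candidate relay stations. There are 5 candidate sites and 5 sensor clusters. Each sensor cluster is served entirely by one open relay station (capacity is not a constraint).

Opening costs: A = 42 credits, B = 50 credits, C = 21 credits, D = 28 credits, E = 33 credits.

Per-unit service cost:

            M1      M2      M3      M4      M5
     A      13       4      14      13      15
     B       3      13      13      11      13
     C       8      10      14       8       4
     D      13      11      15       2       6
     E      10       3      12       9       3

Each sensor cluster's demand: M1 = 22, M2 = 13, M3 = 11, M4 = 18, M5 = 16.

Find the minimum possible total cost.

Minimum total cost: 432

For any fixed open set, each sensor cluster goes to its cheapest open site; total = fixed + service.
{B, D, E}: M1→B 3·22=66, M2→E 3·13=39, M3→E 12·11=132, M4→D 2·18=36, M5→E 3·16=48. Service 321; fixed 111; total 432.
{B, C, D, E}: service 321 + fixed 132 = 453
{A, B, D, E}: service 321 + fixed 153 = 474
{A, B, C, D, E}: service 321 + fixed 174 = 495
No other subset beats 432.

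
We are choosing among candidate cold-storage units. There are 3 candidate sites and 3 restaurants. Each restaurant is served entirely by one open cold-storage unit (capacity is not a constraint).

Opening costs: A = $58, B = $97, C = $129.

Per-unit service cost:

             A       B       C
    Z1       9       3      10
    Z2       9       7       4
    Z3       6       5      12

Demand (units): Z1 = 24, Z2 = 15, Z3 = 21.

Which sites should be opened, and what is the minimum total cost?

For any fixed open set, each restaurant goes to its cheapest open site; total = fixed + service.
{B}: Z1→B 3·24=72, Z2→B 7·15=105, Z3→B 5·21=105. Service 282; fixed 97; total 379.
{A, B}: service 282 + fixed 155 = 437
{B, C}: service 237 + fixed 226 = 463
{A, B, C}: service 237 + fixed 284 = 521
No other subset beats 379.

Open B only; minimum total cost 379.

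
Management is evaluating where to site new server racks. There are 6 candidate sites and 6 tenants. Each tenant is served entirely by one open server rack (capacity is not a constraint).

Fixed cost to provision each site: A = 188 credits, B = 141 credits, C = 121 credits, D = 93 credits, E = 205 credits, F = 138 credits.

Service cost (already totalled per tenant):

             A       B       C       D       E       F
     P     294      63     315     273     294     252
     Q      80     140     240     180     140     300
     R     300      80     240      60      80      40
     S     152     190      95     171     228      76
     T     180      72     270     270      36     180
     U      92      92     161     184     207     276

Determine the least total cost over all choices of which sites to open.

For any fixed open set, each tenant goes to its cheapest open site; total = fixed + service.
{B, F}: P→B 63, Q→B 140, R→F 40, S→F 76, T→B 72, U→B 92. Service 483; fixed 279; total 762.
{B}: P→B 63, Q→B 140, R→B 80, S→B 190, T→B 72, U→B 92. Service 637; fixed 141; total 778.
{B, C}: service 542 + fixed 262 = 804
{A, B, C, D, E, F}: P→B 63, Q→A 80, R→F 40, S→F 76, T→E 36, U→A 92. Service 387; fixed 886; total 1273.
No other subset beats 762.

Minimum total cost: 762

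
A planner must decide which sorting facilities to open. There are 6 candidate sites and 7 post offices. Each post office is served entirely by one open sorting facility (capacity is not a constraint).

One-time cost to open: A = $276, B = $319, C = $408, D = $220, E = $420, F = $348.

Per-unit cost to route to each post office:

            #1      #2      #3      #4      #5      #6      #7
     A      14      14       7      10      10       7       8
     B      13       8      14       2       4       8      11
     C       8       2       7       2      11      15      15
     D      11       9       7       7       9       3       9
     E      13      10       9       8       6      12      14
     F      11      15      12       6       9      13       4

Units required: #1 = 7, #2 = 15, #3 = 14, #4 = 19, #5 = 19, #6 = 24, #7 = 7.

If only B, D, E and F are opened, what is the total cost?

Total cost: 1816

Each post office is assigned to its cheapest site among the open ones.
{B, D, E, F}: #1→D 11·7=77, #2→B 8·15=120, #3→D 7·14=98, #4→B 2·19=38, #5→B 4·19=76, #6→D 3·24=72, #7→F 4·7=28. Service 509; fixed 1307; total 1816.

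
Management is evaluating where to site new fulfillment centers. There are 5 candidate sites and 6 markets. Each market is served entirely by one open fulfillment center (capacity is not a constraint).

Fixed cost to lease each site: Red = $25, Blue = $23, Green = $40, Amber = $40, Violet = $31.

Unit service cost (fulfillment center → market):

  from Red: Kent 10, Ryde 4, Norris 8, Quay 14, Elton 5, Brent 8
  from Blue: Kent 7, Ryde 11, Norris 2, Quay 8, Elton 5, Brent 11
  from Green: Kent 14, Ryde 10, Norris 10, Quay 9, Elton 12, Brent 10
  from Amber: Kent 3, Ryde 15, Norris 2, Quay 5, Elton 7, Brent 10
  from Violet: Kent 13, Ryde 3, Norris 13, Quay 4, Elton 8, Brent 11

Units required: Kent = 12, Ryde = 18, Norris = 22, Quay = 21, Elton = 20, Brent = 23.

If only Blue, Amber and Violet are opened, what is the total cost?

Each market is assigned to its cheapest site among the open ones.
{Blue, Amber, Violet}: Kent→Amber 3·12=36, Ryde→Violet 3·18=54, Norris→Blue 2·22=44, Quay→Violet 4·21=84, Elton→Blue 5·20=100, Brent→Amber 10·23=230. Service 548; fixed 94; total 642.

Total cost: 642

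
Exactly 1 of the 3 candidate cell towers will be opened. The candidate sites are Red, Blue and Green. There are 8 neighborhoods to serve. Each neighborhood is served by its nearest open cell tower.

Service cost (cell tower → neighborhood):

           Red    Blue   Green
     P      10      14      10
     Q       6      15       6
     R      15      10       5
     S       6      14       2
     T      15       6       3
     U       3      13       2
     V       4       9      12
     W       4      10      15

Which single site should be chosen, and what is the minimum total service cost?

Choose Green only; total service cost 55.

With exactly 1 open, each neighborhood uses its cheapest among the chosen.
{Green}: P→Green 10, Q→Green 6, R→Green 5, S→Green 2, T→Green 3, U→Green 2, V→Green 12, W→Green 15. Service cost 55.
{Red}: service cost 63
{Blue}: service cost 91
Among all 3 size-1 choices, {Green} is lowest.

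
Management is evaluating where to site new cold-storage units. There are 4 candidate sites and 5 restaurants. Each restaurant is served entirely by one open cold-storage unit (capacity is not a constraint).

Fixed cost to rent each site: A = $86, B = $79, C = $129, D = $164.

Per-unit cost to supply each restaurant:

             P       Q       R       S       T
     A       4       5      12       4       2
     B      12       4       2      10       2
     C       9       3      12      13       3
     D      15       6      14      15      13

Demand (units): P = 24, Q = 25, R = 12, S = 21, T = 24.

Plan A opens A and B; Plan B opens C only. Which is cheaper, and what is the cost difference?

Plan A is cheaper by 392.

Plan A: {A, B}: P→A 4·24=96, Q→B 4·25=100, R→B 2·12=24, S→A 4·21=84, T→A 2·24=48. Service 352; fixed 165; total 517.
Plan B: {C}: P→C 9·24=216, Q→C 3·25=75, R→C 12·12=144, S→C 13·21=273, T→C 3·24=72. Service 780; fixed 129; total 909.
Difference: |517 − 909| = 392.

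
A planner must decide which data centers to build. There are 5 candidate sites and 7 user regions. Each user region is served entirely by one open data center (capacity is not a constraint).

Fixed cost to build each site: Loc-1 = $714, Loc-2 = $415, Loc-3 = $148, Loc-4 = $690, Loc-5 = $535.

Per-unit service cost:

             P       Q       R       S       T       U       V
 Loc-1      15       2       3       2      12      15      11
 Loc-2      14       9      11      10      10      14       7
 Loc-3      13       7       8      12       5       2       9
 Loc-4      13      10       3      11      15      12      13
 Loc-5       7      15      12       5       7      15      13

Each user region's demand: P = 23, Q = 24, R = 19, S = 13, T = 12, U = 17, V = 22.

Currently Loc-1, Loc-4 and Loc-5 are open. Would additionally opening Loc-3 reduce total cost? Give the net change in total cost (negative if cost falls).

Current service cost with {Loc-1, Loc-4, Loc-5}: 822.
Adding Loc-3: each user region re-picks its cheapest; new service cost 584, saving 238.
Extra fixed cost: 148. Net change = 148 − 238 = -90.
(Totals: 2761 → 2671.)

Yes — net change −90 (cost falls by 90).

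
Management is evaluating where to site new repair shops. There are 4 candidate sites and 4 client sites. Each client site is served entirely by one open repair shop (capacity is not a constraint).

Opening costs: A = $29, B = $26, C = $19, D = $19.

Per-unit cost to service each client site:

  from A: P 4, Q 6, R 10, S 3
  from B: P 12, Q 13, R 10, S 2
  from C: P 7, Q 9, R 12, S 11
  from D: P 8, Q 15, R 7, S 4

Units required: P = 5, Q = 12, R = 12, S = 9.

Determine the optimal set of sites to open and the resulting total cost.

For any fixed open set, each client site goes to its cheapest open site; total = fixed + service.
{A, D}: P→A 4·5=20, Q→A 6·12=72, R→D 7·12=84, S→A 3·9=27. Service 203; fixed 48; total 251.
{A}: P→A 4·5=20, Q→A 6·12=72, R→A 10·12=120, S→A 3·9=27. Service 239; fixed 29; total 268.
{A, B, D}: P→A 4·5=20, Q→A 6·12=72, R→D 7·12=84, S→B 2·9=18. Service 194; fixed 74; total 268.
{A, B, C, D}: P→A 4·5=20, Q→A 6·12=72, R→D 7·12=84, S→B 2·9=18. Service 194; fixed 93; total 287.
No other subset beats 251.

Open A and D; minimum total cost 251.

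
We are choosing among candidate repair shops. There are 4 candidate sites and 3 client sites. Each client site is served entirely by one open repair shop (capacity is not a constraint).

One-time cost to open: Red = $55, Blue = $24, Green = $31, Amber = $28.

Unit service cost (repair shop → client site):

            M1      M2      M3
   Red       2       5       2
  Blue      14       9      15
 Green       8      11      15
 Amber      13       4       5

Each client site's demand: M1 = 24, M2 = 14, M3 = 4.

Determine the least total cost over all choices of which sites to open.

Minimum total cost: 181

For any fixed open set, each client site goes to its cheapest open site; total = fixed + service.
{Red}: M1→Red 2·24=48, M2→Red 5·14=70, M3→Red 2·4=8. Service 126; fixed 55; total 181.
{Red, Amber}: M1→Red 2·24=48, M2→Amber 4·14=56, M3→Red 2·4=8. Service 112; fixed 83; total 195.
{Red, Blue}: M1→Red 2·24=48, M2→Red 5·14=70, M3→Red 2·4=8. Service 126; fixed 79; total 205.
{Red, Blue, Green, Amber}: service 112 + fixed 138 = 250
(All 15 nonempty subsets were checked; Red only is lowest.)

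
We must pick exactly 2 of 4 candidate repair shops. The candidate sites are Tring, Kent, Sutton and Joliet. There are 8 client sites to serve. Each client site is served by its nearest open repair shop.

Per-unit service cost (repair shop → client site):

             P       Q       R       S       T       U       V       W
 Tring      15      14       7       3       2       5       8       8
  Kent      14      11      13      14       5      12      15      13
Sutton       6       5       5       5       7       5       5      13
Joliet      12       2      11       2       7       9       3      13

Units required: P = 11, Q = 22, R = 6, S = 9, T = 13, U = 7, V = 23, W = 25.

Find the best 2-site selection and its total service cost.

With exactly 2 open, each client site uses its cheapest among the chosen.
{Tring, Joliet}: P→Joliet 12·11=132, Q→Joliet 2·22=44, R→Tring 7·6=42, S→Joliet 2·9=18, T→Tring 2·13=26, U→Tring 5·7=35, V→Joliet 3·23=69, W→Tring 8·25=200. Service cost 566.
{Tring, Sutton}: service cost 609
{Sutton, Joliet}: service cost 678
Among all 6 size-2 choices, {Tring, Joliet} is lowest.

Choose Tring and Joliet; total service cost 566.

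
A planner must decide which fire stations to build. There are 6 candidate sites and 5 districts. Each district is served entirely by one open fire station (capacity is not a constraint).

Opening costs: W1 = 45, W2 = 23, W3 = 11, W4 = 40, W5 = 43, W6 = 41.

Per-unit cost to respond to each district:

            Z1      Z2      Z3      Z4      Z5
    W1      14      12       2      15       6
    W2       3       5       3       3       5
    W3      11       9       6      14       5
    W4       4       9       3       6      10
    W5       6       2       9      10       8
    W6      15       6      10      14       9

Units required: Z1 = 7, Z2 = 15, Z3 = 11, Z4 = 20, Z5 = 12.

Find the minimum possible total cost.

Minimum total cost: 270

For any fixed open set, each district goes to its cheapest open site; total = fixed + service.
{W2, W5}: Z1→W2 3·7=21, Z2→W5 2·15=30, Z3→W2 3·11=33, Z4→W2 3·20=60, Z5→W2 5·12=60. Service 204; fixed 66; total 270.
{W2}: service 249 + fixed 23 = 272
{W2, W3, W5}: service 204 + fixed 77 = 281
{W1, W2, W3, W4, W5, W6}: service 193 + fixed 203 = 396
No other subset beats 270.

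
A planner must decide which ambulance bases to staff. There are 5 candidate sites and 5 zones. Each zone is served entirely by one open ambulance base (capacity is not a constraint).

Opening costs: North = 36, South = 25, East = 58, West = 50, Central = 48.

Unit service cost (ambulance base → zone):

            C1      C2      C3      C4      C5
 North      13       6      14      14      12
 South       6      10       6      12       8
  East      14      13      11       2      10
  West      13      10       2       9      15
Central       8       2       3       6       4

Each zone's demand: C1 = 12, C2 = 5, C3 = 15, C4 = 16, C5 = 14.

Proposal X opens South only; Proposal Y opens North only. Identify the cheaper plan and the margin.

Proposal X is cheaper by 283.

Proposal X: {South}: C1→South 6·12=72, C2→South 10·5=50, C3→South 6·15=90, C4→South 12·16=192, C5→South 8·14=112. Service 516; fixed 25; total 541.
Proposal Y: {North}: C1→North 13·12=156, C2→North 6·5=30, C3→North 14·15=210, C4→North 14·16=224, C5→North 12·14=168. Service 788; fixed 36; total 824.
Difference: |541 − 824| = 283.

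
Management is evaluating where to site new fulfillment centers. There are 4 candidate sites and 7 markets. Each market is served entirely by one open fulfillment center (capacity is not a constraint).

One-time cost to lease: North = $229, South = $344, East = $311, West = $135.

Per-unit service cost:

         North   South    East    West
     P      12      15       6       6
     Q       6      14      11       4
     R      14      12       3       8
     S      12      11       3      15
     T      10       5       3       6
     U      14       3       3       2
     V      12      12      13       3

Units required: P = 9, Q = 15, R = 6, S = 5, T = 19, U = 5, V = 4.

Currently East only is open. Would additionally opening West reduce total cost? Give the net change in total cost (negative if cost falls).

Current service cost with {East}: 376.
Adding West: each market re-picks its cheapest; new service cost 226, saving 150.
Extra fixed cost: 135. Net change = 135 − 150 = -15.
(Totals: 687 → 672.)

Yes — net change −15 (cost falls by 15).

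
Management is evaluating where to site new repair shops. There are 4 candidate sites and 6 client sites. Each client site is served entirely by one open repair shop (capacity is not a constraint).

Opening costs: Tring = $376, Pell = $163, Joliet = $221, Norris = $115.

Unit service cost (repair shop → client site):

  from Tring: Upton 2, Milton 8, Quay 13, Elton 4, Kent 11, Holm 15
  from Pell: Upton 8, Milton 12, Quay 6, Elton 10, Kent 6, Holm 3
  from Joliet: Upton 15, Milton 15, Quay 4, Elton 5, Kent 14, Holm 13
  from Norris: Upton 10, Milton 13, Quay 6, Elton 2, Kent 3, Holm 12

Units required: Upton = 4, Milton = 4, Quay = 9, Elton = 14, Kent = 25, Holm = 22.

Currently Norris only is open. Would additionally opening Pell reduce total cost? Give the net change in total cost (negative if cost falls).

Yes — net change −47 (cost falls by 47).

Current service cost with {Norris}: 513.
Adding Pell: each client site re-picks its cheapest; new service cost 303, saving 210.
Extra fixed cost: 163. Net change = 163 − 210 = -47.
(Totals: 628 → 581.)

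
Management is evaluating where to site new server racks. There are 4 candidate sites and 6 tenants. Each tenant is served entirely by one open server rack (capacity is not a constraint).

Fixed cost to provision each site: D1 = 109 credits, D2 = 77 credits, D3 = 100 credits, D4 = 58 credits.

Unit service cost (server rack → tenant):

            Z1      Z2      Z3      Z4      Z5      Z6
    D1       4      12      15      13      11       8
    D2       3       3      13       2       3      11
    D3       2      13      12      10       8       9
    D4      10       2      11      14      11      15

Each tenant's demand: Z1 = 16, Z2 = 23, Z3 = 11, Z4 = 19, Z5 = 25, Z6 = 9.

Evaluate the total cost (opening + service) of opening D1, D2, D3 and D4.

Each tenant is assigned to its cheapest site among the open ones.
{D1, D2, D3, D4}: Z1→D3 2·16=32, Z2→D4 2·23=46, Z3→D4 11·11=121, Z4→D2 2·19=38, Z5→D2 3·25=75, Z6→D1 8·9=72. Service 384; fixed 344; total 728.

Total cost: 728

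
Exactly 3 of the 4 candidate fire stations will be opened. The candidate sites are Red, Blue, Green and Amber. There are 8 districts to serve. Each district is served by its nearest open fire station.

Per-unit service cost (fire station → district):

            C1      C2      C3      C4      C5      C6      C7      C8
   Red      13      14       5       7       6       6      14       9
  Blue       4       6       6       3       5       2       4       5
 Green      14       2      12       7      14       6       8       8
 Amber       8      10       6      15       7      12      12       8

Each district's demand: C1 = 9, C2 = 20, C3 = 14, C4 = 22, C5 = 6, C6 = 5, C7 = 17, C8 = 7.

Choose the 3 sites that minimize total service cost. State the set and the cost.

Choose Red, Blue and Green; total service cost 355.

With exactly 3 open, each district uses its cheapest among the chosen.
{Red, Blue, Green}: C1→Blue 4·9=36, C2→Green 2·20=40, C3→Red 5·14=70, C4→Blue 3·22=66, C5→Blue 5·6=30, C6→Blue 2·5=10, C7→Blue 4·17=68, C8→Blue 5·7=35. Service cost 355.
{Blue, Green, Amber}: service cost 369
{Red, Blue, Amber}: service cost 435
Among all 4 size-3 choices, {Red, Blue, Green} is lowest.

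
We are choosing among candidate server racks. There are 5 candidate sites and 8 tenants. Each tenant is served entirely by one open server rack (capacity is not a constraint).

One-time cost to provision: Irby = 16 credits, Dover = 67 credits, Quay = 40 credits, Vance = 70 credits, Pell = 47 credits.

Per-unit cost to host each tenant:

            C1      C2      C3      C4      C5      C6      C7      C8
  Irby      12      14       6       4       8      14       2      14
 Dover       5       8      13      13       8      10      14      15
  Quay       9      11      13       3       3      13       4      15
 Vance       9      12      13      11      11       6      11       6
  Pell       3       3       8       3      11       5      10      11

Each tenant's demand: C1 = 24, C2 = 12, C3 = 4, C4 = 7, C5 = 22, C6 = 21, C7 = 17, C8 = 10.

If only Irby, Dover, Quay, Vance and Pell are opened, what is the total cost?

Total cost: 658

Each tenant is assigned to its cheapest site among the open ones.
{Irby, Dover, Quay, Vance, Pell}: C1→Pell 3·24=72, C2→Pell 3·12=36, C3→Irby 6·4=24, C4→Quay 3·7=21, C5→Quay 3·22=66, C6→Pell 5·21=105, C7→Irby 2·17=34, C8→Vance 6·10=60. Service 418; fixed 240; total 658.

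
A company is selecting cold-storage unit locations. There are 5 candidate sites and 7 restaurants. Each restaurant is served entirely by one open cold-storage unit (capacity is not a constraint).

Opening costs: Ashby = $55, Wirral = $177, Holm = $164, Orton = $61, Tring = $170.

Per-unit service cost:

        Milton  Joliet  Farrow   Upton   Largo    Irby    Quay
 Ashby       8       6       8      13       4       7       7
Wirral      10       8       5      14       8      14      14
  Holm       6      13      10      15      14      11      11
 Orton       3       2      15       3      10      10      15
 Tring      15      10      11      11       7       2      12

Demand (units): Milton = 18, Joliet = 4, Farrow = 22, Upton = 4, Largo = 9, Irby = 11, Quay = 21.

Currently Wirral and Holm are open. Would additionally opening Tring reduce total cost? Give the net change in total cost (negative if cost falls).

Current service cost with {Wirral, Holm}: 730.
Adding Tring: each restaurant re-picks its cheapest; new service cost 610, saving 120.
Extra fixed cost: 170. Net change = 170 − 120 = 50.
(Totals: 1071 → 1121.)

No — net change +50 (cost rises by 50).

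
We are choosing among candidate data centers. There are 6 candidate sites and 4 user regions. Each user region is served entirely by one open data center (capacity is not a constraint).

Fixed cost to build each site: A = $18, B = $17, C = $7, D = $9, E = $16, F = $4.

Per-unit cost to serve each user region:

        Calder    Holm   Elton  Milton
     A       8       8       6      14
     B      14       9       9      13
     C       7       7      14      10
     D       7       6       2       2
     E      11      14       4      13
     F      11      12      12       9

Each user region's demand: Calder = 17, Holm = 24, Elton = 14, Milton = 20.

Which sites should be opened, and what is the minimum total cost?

For any fixed open set, each user region goes to its cheapest open site; total = fixed + service.
{D}: Calder→D 7·17=119, Holm→D 6·24=144, Elton→D 2·14=28, Milton→D 2·20=40. Service 331; fixed 9; total 340.
{D, F}: Calder→D 7·17=119, Holm→D 6·24=144, Elton→D 2·14=28, Milton→D 2·20=40. Service 331; fixed 13; total 344.
{C, D}: service 331 + fixed 16 = 347
{A, B, C, D, E, F}: service 331 + fixed 71 = 402
No other subset beats 340.

Open D only; minimum total cost 340.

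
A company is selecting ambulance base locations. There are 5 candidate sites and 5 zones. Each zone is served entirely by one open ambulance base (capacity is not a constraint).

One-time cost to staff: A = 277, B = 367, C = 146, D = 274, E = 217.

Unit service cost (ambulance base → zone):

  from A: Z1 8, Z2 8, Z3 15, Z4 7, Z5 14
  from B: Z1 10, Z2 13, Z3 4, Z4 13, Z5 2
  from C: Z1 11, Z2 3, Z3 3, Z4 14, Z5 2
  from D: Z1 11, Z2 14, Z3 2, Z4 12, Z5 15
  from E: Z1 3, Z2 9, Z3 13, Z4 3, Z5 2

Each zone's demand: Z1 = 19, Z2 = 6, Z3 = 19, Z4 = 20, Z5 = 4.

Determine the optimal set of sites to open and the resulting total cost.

Open C and E; minimum total cost 563.

For any fixed open set, each zone goes to its cheapest open site; total = fixed + service.
{C, E}: Z1→E 3·19=57, Z2→C 3·6=18, Z3→C 3·19=57, Z4→E 3·20=60, Z5→C 2·4=8. Service 200; fixed 363; total 563.
{E}: Z1→E 3·19=57, Z2→E 9·6=54, Z3→E 13·19=247, Z4→E 3·20=60, Z5→E 2·4=8. Service 426; fixed 217; total 643.
{D, E}: service 217 + fixed 491 = 708
{A, B, C, D, E}: service 181 + fixed 1281 = 1462
No other subset beats 563.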